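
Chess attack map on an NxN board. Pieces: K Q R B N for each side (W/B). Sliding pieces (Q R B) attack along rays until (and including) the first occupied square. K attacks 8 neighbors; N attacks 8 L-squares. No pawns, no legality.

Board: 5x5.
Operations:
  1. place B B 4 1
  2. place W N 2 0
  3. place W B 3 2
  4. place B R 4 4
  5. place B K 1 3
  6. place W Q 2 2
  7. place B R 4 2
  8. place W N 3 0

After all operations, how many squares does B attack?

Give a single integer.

Answer: 15

Derivation:
Op 1: place BB@(4,1)
Op 2: place WN@(2,0)
Op 3: place WB@(3,2)
Op 4: place BR@(4,4)
Op 5: place BK@(1,3)
Op 6: place WQ@(2,2)
Op 7: place BR@(4,2)
Op 8: place WN@(3,0)
Per-piece attacks for B:
  BK@(1,3): attacks (1,4) (1,2) (2,3) (0,3) (2,4) (2,2) (0,4) (0,2)
  BB@(4,1): attacks (3,2) (3,0) [ray(-1,1) blocked at (3,2); ray(-1,-1) blocked at (3,0)]
  BR@(4,2): attacks (4,3) (4,4) (4,1) (3,2) [ray(0,1) blocked at (4,4); ray(0,-1) blocked at (4,1); ray(-1,0) blocked at (3,2)]
  BR@(4,4): attacks (4,3) (4,2) (3,4) (2,4) (1,4) (0,4) [ray(0,-1) blocked at (4,2)]
Union (15 distinct): (0,2) (0,3) (0,4) (1,2) (1,4) (2,2) (2,3) (2,4) (3,0) (3,2) (3,4) (4,1) (4,2) (4,3) (4,4)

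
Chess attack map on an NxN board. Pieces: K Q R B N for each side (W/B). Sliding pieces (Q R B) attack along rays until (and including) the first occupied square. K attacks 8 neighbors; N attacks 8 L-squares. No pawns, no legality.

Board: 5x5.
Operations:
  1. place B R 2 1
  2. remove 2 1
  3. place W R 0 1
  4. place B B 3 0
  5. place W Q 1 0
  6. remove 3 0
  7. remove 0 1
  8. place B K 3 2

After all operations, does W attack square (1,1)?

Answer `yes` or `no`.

Op 1: place BR@(2,1)
Op 2: remove (2,1)
Op 3: place WR@(0,1)
Op 4: place BB@(3,0)
Op 5: place WQ@(1,0)
Op 6: remove (3,0)
Op 7: remove (0,1)
Op 8: place BK@(3,2)
Per-piece attacks for W:
  WQ@(1,0): attacks (1,1) (1,2) (1,3) (1,4) (2,0) (3,0) (4,0) (0,0) (2,1) (3,2) (0,1) [ray(1,1) blocked at (3,2)]
W attacks (1,1): yes

Answer: yes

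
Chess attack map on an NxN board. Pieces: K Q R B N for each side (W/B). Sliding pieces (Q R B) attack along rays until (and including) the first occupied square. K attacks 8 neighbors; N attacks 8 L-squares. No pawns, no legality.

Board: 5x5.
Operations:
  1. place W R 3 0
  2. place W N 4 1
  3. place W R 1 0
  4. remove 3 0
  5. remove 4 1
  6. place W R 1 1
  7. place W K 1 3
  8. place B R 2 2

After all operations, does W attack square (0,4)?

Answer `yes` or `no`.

Answer: yes

Derivation:
Op 1: place WR@(3,0)
Op 2: place WN@(4,1)
Op 3: place WR@(1,0)
Op 4: remove (3,0)
Op 5: remove (4,1)
Op 6: place WR@(1,1)
Op 7: place WK@(1,3)
Op 8: place BR@(2,2)
Per-piece attacks for W:
  WR@(1,0): attacks (1,1) (2,0) (3,0) (4,0) (0,0) [ray(0,1) blocked at (1,1)]
  WR@(1,1): attacks (1,2) (1,3) (1,0) (2,1) (3,1) (4,1) (0,1) [ray(0,1) blocked at (1,3); ray(0,-1) blocked at (1,0)]
  WK@(1,3): attacks (1,4) (1,2) (2,3) (0,3) (2,4) (2,2) (0,4) (0,2)
W attacks (0,4): yes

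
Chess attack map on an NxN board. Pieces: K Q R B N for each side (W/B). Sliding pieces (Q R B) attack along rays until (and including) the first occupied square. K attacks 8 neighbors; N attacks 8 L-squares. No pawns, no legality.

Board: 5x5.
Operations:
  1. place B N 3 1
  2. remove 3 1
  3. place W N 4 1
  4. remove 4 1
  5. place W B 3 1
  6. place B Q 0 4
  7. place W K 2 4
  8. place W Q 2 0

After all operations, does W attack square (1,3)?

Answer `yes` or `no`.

Op 1: place BN@(3,1)
Op 2: remove (3,1)
Op 3: place WN@(4,1)
Op 4: remove (4,1)
Op 5: place WB@(3,1)
Op 6: place BQ@(0,4)
Op 7: place WK@(2,4)
Op 8: place WQ@(2,0)
Per-piece attacks for W:
  WQ@(2,0): attacks (2,1) (2,2) (2,3) (2,4) (3,0) (4,0) (1,0) (0,0) (3,1) (1,1) (0,2) [ray(0,1) blocked at (2,4); ray(1,1) blocked at (3,1)]
  WK@(2,4): attacks (2,3) (3,4) (1,4) (3,3) (1,3)
  WB@(3,1): attacks (4,2) (4,0) (2,2) (1,3) (0,4) (2,0) [ray(-1,1) blocked at (0,4); ray(-1,-1) blocked at (2,0)]
W attacks (1,3): yes

Answer: yes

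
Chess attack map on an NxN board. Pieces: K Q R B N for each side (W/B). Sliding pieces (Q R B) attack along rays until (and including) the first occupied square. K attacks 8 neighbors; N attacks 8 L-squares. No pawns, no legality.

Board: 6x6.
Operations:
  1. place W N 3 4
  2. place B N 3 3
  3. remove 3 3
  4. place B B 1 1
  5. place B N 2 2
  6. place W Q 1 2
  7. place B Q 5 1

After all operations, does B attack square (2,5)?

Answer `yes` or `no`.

Answer: no

Derivation:
Op 1: place WN@(3,4)
Op 2: place BN@(3,3)
Op 3: remove (3,3)
Op 4: place BB@(1,1)
Op 5: place BN@(2,2)
Op 6: place WQ@(1,2)
Op 7: place BQ@(5,1)
Per-piece attacks for B:
  BB@(1,1): attacks (2,2) (2,0) (0,2) (0,0) [ray(1,1) blocked at (2,2)]
  BN@(2,2): attacks (3,4) (4,3) (1,4) (0,3) (3,0) (4,1) (1,0) (0,1)
  BQ@(5,1): attacks (5,2) (5,3) (5,4) (5,5) (5,0) (4,1) (3,1) (2,1) (1,1) (4,2) (3,3) (2,4) (1,5) (4,0) [ray(-1,0) blocked at (1,1)]
B attacks (2,5): no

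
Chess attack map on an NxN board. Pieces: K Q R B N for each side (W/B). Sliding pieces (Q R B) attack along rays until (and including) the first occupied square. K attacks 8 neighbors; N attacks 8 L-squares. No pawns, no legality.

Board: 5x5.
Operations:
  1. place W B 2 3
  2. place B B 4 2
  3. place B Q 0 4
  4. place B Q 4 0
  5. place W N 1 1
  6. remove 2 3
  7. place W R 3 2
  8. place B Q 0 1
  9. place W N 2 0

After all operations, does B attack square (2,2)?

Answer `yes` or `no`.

Answer: yes

Derivation:
Op 1: place WB@(2,3)
Op 2: place BB@(4,2)
Op 3: place BQ@(0,4)
Op 4: place BQ@(4,0)
Op 5: place WN@(1,1)
Op 6: remove (2,3)
Op 7: place WR@(3,2)
Op 8: place BQ@(0,1)
Op 9: place WN@(2,0)
Per-piece attacks for B:
  BQ@(0,1): attacks (0,2) (0,3) (0,4) (0,0) (1,1) (1,2) (2,3) (3,4) (1,0) [ray(0,1) blocked at (0,4); ray(1,0) blocked at (1,1)]
  BQ@(0,4): attacks (0,3) (0,2) (0,1) (1,4) (2,4) (3,4) (4,4) (1,3) (2,2) (3,1) (4,0) [ray(0,-1) blocked at (0,1); ray(1,-1) blocked at (4,0)]
  BQ@(4,0): attacks (4,1) (4,2) (3,0) (2,0) (3,1) (2,2) (1,3) (0,4) [ray(0,1) blocked at (4,2); ray(-1,0) blocked at (2,0); ray(-1,1) blocked at (0,4)]
  BB@(4,2): attacks (3,3) (2,4) (3,1) (2,0) [ray(-1,-1) blocked at (2,0)]
B attacks (2,2): yes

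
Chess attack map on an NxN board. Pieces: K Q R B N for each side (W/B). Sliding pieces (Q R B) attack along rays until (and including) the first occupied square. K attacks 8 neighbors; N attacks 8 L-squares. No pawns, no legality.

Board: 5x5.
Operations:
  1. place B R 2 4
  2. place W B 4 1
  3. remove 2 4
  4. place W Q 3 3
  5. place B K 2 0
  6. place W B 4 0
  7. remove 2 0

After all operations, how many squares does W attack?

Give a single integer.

Answer: 16

Derivation:
Op 1: place BR@(2,4)
Op 2: place WB@(4,1)
Op 3: remove (2,4)
Op 4: place WQ@(3,3)
Op 5: place BK@(2,0)
Op 6: place WB@(4,0)
Op 7: remove (2,0)
Per-piece attacks for W:
  WQ@(3,3): attacks (3,4) (3,2) (3,1) (3,0) (4,3) (2,3) (1,3) (0,3) (4,4) (4,2) (2,4) (2,2) (1,1) (0,0)
  WB@(4,0): attacks (3,1) (2,2) (1,3) (0,4)
  WB@(4,1): attacks (3,2) (2,3) (1,4) (3,0)
Union (16 distinct): (0,0) (0,3) (0,4) (1,1) (1,3) (1,4) (2,2) (2,3) (2,4) (3,0) (3,1) (3,2) (3,4) (4,2) (4,3) (4,4)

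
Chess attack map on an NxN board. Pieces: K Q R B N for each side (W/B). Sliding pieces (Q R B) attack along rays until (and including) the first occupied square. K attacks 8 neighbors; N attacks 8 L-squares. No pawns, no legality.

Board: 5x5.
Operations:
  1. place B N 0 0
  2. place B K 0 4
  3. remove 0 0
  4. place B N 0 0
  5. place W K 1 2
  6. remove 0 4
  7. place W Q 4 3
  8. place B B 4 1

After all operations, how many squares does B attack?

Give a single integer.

Answer: 6

Derivation:
Op 1: place BN@(0,0)
Op 2: place BK@(0,4)
Op 3: remove (0,0)
Op 4: place BN@(0,0)
Op 5: place WK@(1,2)
Op 6: remove (0,4)
Op 7: place WQ@(4,3)
Op 8: place BB@(4,1)
Per-piece attacks for B:
  BN@(0,0): attacks (1,2) (2,1)
  BB@(4,1): attacks (3,2) (2,3) (1,4) (3,0)
Union (6 distinct): (1,2) (1,4) (2,1) (2,3) (3,0) (3,2)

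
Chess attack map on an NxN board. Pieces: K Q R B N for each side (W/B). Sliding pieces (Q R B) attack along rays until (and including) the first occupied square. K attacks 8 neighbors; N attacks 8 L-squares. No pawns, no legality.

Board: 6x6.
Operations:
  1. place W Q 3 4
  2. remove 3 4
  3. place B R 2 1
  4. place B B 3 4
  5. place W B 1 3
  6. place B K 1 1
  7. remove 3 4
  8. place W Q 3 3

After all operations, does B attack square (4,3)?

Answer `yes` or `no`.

Op 1: place WQ@(3,4)
Op 2: remove (3,4)
Op 3: place BR@(2,1)
Op 4: place BB@(3,4)
Op 5: place WB@(1,3)
Op 6: place BK@(1,1)
Op 7: remove (3,4)
Op 8: place WQ@(3,3)
Per-piece attacks for B:
  BK@(1,1): attacks (1,2) (1,0) (2,1) (0,1) (2,2) (2,0) (0,2) (0,0)
  BR@(2,1): attacks (2,2) (2,3) (2,4) (2,5) (2,0) (3,1) (4,1) (5,1) (1,1) [ray(-1,0) blocked at (1,1)]
B attacks (4,3): no

Answer: no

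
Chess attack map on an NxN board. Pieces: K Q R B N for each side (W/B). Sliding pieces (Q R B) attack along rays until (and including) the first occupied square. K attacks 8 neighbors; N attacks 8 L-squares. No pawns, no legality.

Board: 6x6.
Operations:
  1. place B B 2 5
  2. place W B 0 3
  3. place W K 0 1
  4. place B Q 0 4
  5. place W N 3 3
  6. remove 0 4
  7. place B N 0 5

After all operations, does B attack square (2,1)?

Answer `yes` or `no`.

Op 1: place BB@(2,5)
Op 2: place WB@(0,3)
Op 3: place WK@(0,1)
Op 4: place BQ@(0,4)
Op 5: place WN@(3,3)
Op 6: remove (0,4)
Op 7: place BN@(0,5)
Per-piece attacks for B:
  BN@(0,5): attacks (1,3) (2,4)
  BB@(2,5): attacks (3,4) (4,3) (5,2) (1,4) (0,3) [ray(-1,-1) blocked at (0,3)]
B attacks (2,1): no

Answer: no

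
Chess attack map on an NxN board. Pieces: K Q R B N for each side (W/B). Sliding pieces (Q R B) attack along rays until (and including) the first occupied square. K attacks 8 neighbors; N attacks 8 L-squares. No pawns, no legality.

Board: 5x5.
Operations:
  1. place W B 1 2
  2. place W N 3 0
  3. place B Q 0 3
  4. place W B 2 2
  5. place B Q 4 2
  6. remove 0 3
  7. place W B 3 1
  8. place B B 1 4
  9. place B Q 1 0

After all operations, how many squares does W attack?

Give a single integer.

Answer: 17

Derivation:
Op 1: place WB@(1,2)
Op 2: place WN@(3,0)
Op 3: place BQ@(0,3)
Op 4: place WB@(2,2)
Op 5: place BQ@(4,2)
Op 6: remove (0,3)
Op 7: place WB@(3,1)
Op 8: place BB@(1,4)
Op 9: place BQ@(1,0)
Per-piece attacks for W:
  WB@(1,2): attacks (2,3) (3,4) (2,1) (3,0) (0,3) (0,1) [ray(1,-1) blocked at (3,0)]
  WB@(2,2): attacks (3,3) (4,4) (3,1) (1,3) (0,4) (1,1) (0,0) [ray(1,-1) blocked at (3,1)]
  WN@(3,0): attacks (4,2) (2,2) (1,1)
  WB@(3,1): attacks (4,2) (4,0) (2,2) (2,0) [ray(1,1) blocked at (4,2); ray(-1,1) blocked at (2,2)]
Union (17 distinct): (0,0) (0,1) (0,3) (0,4) (1,1) (1,3) (2,0) (2,1) (2,2) (2,3) (3,0) (3,1) (3,3) (3,4) (4,0) (4,2) (4,4)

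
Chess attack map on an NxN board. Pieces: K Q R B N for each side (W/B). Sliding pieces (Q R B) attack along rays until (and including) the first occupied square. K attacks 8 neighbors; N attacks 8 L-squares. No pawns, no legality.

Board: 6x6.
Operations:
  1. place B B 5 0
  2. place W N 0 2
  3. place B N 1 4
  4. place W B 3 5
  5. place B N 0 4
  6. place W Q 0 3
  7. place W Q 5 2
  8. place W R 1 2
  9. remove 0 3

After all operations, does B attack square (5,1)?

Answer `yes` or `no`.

Op 1: place BB@(5,0)
Op 2: place WN@(0,2)
Op 3: place BN@(1,4)
Op 4: place WB@(3,5)
Op 5: place BN@(0,4)
Op 6: place WQ@(0,3)
Op 7: place WQ@(5,2)
Op 8: place WR@(1,2)
Op 9: remove (0,3)
Per-piece attacks for B:
  BN@(0,4): attacks (2,5) (1,2) (2,3)
  BN@(1,4): attacks (3,5) (2,2) (3,3) (0,2)
  BB@(5,0): attacks (4,1) (3,2) (2,3) (1,4) [ray(-1,1) blocked at (1,4)]
B attacks (5,1): no

Answer: no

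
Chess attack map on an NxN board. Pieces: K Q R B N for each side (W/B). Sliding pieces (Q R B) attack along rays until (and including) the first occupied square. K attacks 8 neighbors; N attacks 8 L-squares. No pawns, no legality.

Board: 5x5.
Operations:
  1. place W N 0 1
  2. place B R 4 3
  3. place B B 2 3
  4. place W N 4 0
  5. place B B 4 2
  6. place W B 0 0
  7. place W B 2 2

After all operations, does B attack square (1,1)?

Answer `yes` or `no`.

Answer: no

Derivation:
Op 1: place WN@(0,1)
Op 2: place BR@(4,3)
Op 3: place BB@(2,3)
Op 4: place WN@(4,0)
Op 5: place BB@(4,2)
Op 6: place WB@(0,0)
Op 7: place WB@(2,2)
Per-piece attacks for B:
  BB@(2,3): attacks (3,4) (3,2) (4,1) (1,4) (1,2) (0,1) [ray(-1,-1) blocked at (0,1)]
  BB@(4,2): attacks (3,3) (2,4) (3,1) (2,0)
  BR@(4,3): attacks (4,4) (4,2) (3,3) (2,3) [ray(0,-1) blocked at (4,2); ray(-1,0) blocked at (2,3)]
B attacks (1,1): no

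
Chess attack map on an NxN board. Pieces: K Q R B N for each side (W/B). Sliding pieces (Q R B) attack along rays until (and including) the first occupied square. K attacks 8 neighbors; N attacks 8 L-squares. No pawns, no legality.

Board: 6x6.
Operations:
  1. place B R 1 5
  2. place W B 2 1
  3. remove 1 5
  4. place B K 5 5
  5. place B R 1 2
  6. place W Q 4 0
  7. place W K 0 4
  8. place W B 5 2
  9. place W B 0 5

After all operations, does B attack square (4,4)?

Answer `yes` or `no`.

Op 1: place BR@(1,5)
Op 2: place WB@(2,1)
Op 3: remove (1,5)
Op 4: place BK@(5,5)
Op 5: place BR@(1,2)
Op 6: place WQ@(4,0)
Op 7: place WK@(0,4)
Op 8: place WB@(5,2)
Op 9: place WB@(0,5)
Per-piece attacks for B:
  BR@(1,2): attacks (1,3) (1,4) (1,5) (1,1) (1,0) (2,2) (3,2) (4,2) (5,2) (0,2) [ray(1,0) blocked at (5,2)]
  BK@(5,5): attacks (5,4) (4,5) (4,4)
B attacks (4,4): yes

Answer: yes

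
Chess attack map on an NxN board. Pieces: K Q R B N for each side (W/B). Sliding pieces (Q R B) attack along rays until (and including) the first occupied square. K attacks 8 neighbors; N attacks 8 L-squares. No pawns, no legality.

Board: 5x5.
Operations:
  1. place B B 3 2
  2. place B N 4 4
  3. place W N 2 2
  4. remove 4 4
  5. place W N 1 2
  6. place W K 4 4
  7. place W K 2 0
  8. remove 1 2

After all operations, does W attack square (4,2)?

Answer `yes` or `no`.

Op 1: place BB@(3,2)
Op 2: place BN@(4,4)
Op 3: place WN@(2,2)
Op 4: remove (4,4)
Op 5: place WN@(1,2)
Op 6: place WK@(4,4)
Op 7: place WK@(2,0)
Op 8: remove (1,2)
Per-piece attacks for W:
  WK@(2,0): attacks (2,1) (3,0) (1,0) (3,1) (1,1)
  WN@(2,2): attacks (3,4) (4,3) (1,4) (0,3) (3,0) (4,1) (1,0) (0,1)
  WK@(4,4): attacks (4,3) (3,4) (3,3)
W attacks (4,2): no

Answer: no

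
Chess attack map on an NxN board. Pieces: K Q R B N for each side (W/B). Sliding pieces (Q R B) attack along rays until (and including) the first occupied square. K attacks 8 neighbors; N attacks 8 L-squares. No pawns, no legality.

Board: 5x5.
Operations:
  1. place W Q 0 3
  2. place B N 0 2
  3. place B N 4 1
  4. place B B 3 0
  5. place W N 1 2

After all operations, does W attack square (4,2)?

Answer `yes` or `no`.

Op 1: place WQ@(0,3)
Op 2: place BN@(0,2)
Op 3: place BN@(4,1)
Op 4: place BB@(3,0)
Op 5: place WN@(1,2)
Per-piece attacks for W:
  WQ@(0,3): attacks (0,4) (0,2) (1,3) (2,3) (3,3) (4,3) (1,4) (1,2) [ray(0,-1) blocked at (0,2); ray(1,-1) blocked at (1,2)]
  WN@(1,2): attacks (2,4) (3,3) (0,4) (2,0) (3,1) (0,0)
W attacks (4,2): no

Answer: no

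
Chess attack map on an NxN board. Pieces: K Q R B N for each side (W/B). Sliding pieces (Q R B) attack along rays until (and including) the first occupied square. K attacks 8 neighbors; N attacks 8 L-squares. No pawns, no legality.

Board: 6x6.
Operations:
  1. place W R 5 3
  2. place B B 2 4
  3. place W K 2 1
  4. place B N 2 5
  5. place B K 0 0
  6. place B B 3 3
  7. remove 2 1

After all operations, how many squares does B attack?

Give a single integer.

Answer: 16

Derivation:
Op 1: place WR@(5,3)
Op 2: place BB@(2,4)
Op 3: place WK@(2,1)
Op 4: place BN@(2,5)
Op 5: place BK@(0,0)
Op 6: place BB@(3,3)
Op 7: remove (2,1)
Per-piece attacks for B:
  BK@(0,0): attacks (0,1) (1,0) (1,1)
  BB@(2,4): attacks (3,5) (3,3) (1,5) (1,3) (0,2) [ray(1,-1) blocked at (3,3)]
  BN@(2,5): attacks (3,3) (4,4) (1,3) (0,4)
  BB@(3,3): attacks (4,4) (5,5) (4,2) (5,1) (2,4) (2,2) (1,1) (0,0) [ray(-1,1) blocked at (2,4); ray(-1,-1) blocked at (0,0)]
Union (16 distinct): (0,0) (0,1) (0,2) (0,4) (1,0) (1,1) (1,3) (1,5) (2,2) (2,4) (3,3) (3,5) (4,2) (4,4) (5,1) (5,5)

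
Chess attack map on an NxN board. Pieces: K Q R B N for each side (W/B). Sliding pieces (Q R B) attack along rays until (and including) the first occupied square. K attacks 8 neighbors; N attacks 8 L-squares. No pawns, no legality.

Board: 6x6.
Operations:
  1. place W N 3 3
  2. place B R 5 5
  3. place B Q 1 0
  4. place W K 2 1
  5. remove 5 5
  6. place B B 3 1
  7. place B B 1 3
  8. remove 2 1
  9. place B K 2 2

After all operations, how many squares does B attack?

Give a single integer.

Op 1: place WN@(3,3)
Op 2: place BR@(5,5)
Op 3: place BQ@(1,0)
Op 4: place WK@(2,1)
Op 5: remove (5,5)
Op 6: place BB@(3,1)
Op 7: place BB@(1,3)
Op 8: remove (2,1)
Op 9: place BK@(2,2)
Per-piece attacks for B:
  BQ@(1,0): attacks (1,1) (1,2) (1,3) (2,0) (3,0) (4,0) (5,0) (0,0) (2,1) (3,2) (4,3) (5,4) (0,1) [ray(0,1) blocked at (1,3)]
  BB@(1,3): attacks (2,4) (3,5) (2,2) (0,4) (0,2) [ray(1,-1) blocked at (2,2)]
  BK@(2,2): attacks (2,3) (2,1) (3,2) (1,2) (3,3) (3,1) (1,3) (1,1)
  BB@(3,1): attacks (4,2) (5,3) (4,0) (2,2) (2,0) [ray(-1,1) blocked at (2,2)]
Union (23 distinct): (0,0) (0,1) (0,2) (0,4) (1,1) (1,2) (1,3) (2,0) (2,1) (2,2) (2,3) (2,4) (3,0) (3,1) (3,2) (3,3) (3,5) (4,0) (4,2) (4,3) (5,0) (5,3) (5,4)

Answer: 23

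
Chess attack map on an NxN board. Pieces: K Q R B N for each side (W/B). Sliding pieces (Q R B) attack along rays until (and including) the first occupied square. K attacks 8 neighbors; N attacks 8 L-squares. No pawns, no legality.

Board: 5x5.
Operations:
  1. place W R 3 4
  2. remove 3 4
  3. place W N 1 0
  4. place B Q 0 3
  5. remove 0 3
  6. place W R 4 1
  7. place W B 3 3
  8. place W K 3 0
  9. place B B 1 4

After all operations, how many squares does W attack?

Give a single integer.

Op 1: place WR@(3,4)
Op 2: remove (3,4)
Op 3: place WN@(1,0)
Op 4: place BQ@(0,3)
Op 5: remove (0,3)
Op 6: place WR@(4,1)
Op 7: place WB@(3,3)
Op 8: place WK@(3,0)
Op 9: place BB@(1,4)
Per-piece attacks for W:
  WN@(1,0): attacks (2,2) (3,1) (0,2)
  WK@(3,0): attacks (3,1) (4,0) (2,0) (4,1) (2,1)
  WB@(3,3): attacks (4,4) (4,2) (2,4) (2,2) (1,1) (0,0)
  WR@(4,1): attacks (4,2) (4,3) (4,4) (4,0) (3,1) (2,1) (1,1) (0,1)
Union (14 distinct): (0,0) (0,1) (0,2) (1,1) (2,0) (2,1) (2,2) (2,4) (3,1) (4,0) (4,1) (4,2) (4,3) (4,4)

Answer: 14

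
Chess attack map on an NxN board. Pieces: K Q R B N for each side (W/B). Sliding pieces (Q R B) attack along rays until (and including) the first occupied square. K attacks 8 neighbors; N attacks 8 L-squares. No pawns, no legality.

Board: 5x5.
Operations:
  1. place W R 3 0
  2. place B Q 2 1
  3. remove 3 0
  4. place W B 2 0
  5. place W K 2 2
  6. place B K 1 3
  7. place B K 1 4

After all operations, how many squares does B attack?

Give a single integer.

Op 1: place WR@(3,0)
Op 2: place BQ@(2,1)
Op 3: remove (3,0)
Op 4: place WB@(2,0)
Op 5: place WK@(2,2)
Op 6: place BK@(1,3)
Op 7: place BK@(1,4)
Per-piece attacks for B:
  BK@(1,3): attacks (1,4) (1,2) (2,3) (0,3) (2,4) (2,2) (0,4) (0,2)
  BK@(1,4): attacks (1,3) (2,4) (0,4) (2,3) (0,3)
  BQ@(2,1): attacks (2,2) (2,0) (3,1) (4,1) (1,1) (0,1) (3,2) (4,3) (3,0) (1,2) (0,3) (1,0) [ray(0,1) blocked at (2,2); ray(0,-1) blocked at (2,0)]
Union (18 distinct): (0,1) (0,2) (0,3) (0,4) (1,0) (1,1) (1,2) (1,3) (1,4) (2,0) (2,2) (2,3) (2,4) (3,0) (3,1) (3,2) (4,1) (4,3)

Answer: 18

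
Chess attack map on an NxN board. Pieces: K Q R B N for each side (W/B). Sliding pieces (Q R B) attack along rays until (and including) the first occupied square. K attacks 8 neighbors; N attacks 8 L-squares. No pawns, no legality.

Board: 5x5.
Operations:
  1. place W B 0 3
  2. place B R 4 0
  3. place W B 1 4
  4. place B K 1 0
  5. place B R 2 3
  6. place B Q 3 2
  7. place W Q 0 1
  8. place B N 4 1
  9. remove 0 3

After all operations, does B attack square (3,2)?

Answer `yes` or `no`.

Op 1: place WB@(0,3)
Op 2: place BR@(4,0)
Op 3: place WB@(1,4)
Op 4: place BK@(1,0)
Op 5: place BR@(2,3)
Op 6: place BQ@(3,2)
Op 7: place WQ@(0,1)
Op 8: place BN@(4,1)
Op 9: remove (0,3)
Per-piece attacks for B:
  BK@(1,0): attacks (1,1) (2,0) (0,0) (2,1) (0,1)
  BR@(2,3): attacks (2,4) (2,2) (2,1) (2,0) (3,3) (4,3) (1,3) (0,3)
  BQ@(3,2): attacks (3,3) (3,4) (3,1) (3,0) (4,2) (2,2) (1,2) (0,2) (4,3) (4,1) (2,3) (2,1) (1,0) [ray(1,-1) blocked at (4,1); ray(-1,1) blocked at (2,3); ray(-1,-1) blocked at (1,0)]
  BR@(4,0): attacks (4,1) (3,0) (2,0) (1,0) [ray(0,1) blocked at (4,1); ray(-1,0) blocked at (1,0)]
  BN@(4,1): attacks (3,3) (2,2) (2,0)
B attacks (3,2): no

Answer: no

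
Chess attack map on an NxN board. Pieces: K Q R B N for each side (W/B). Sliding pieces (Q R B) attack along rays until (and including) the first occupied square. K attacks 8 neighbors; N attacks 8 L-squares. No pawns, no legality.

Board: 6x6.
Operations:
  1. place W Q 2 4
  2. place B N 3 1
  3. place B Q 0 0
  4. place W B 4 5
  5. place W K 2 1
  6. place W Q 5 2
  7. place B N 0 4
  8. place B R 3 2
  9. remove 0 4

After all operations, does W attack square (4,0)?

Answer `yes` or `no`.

Answer: no

Derivation:
Op 1: place WQ@(2,4)
Op 2: place BN@(3,1)
Op 3: place BQ@(0,0)
Op 4: place WB@(4,5)
Op 5: place WK@(2,1)
Op 6: place WQ@(5,2)
Op 7: place BN@(0,4)
Op 8: place BR@(3,2)
Op 9: remove (0,4)
Per-piece attacks for W:
  WK@(2,1): attacks (2,2) (2,0) (3,1) (1,1) (3,2) (3,0) (1,2) (1,0)
  WQ@(2,4): attacks (2,5) (2,3) (2,2) (2,1) (3,4) (4,4) (5,4) (1,4) (0,4) (3,5) (3,3) (4,2) (5,1) (1,5) (1,3) (0,2) [ray(0,-1) blocked at (2,1)]
  WB@(4,5): attacks (5,4) (3,4) (2,3) (1,2) (0,1)
  WQ@(5,2): attacks (5,3) (5,4) (5,5) (5,1) (5,0) (4,2) (3,2) (4,3) (3,4) (2,5) (4,1) (3,0) [ray(-1,0) blocked at (3,2)]
W attacks (4,0): no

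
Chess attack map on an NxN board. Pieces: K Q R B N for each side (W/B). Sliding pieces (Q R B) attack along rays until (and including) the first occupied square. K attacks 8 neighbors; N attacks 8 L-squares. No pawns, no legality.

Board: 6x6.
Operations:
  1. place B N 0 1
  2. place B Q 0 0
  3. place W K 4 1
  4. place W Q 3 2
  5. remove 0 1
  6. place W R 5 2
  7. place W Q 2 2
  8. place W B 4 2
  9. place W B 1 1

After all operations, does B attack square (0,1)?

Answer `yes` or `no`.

Op 1: place BN@(0,1)
Op 2: place BQ@(0,0)
Op 3: place WK@(4,1)
Op 4: place WQ@(3,2)
Op 5: remove (0,1)
Op 6: place WR@(5,2)
Op 7: place WQ@(2,2)
Op 8: place WB@(4,2)
Op 9: place WB@(1,1)
Per-piece attacks for B:
  BQ@(0,0): attacks (0,1) (0,2) (0,3) (0,4) (0,5) (1,0) (2,0) (3,0) (4,0) (5,0) (1,1) [ray(1,1) blocked at (1,1)]
B attacks (0,1): yes

Answer: yes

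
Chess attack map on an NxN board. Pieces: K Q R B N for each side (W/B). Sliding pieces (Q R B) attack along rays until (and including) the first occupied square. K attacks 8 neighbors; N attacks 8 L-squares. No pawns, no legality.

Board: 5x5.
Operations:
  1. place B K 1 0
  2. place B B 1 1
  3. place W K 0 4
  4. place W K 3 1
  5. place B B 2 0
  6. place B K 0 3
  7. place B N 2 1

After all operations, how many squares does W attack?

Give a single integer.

Op 1: place BK@(1,0)
Op 2: place BB@(1,1)
Op 3: place WK@(0,4)
Op 4: place WK@(3,1)
Op 5: place BB@(2,0)
Op 6: place BK@(0,3)
Op 7: place BN@(2,1)
Per-piece attacks for W:
  WK@(0,4): attacks (0,3) (1,4) (1,3)
  WK@(3,1): attacks (3,2) (3,0) (4,1) (2,1) (4,2) (4,0) (2,2) (2,0)
Union (11 distinct): (0,3) (1,3) (1,4) (2,0) (2,1) (2,2) (3,0) (3,2) (4,0) (4,1) (4,2)

Answer: 11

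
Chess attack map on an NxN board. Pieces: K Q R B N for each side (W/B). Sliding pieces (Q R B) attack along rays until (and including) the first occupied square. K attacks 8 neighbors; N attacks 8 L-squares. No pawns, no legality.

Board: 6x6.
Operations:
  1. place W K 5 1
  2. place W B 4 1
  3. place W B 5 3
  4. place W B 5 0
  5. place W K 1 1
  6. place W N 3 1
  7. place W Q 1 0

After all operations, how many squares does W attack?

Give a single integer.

Op 1: place WK@(5,1)
Op 2: place WB@(4,1)
Op 3: place WB@(5,3)
Op 4: place WB@(5,0)
Op 5: place WK@(1,1)
Op 6: place WN@(3,1)
Op 7: place WQ@(1,0)
Per-piece attacks for W:
  WQ@(1,0): attacks (1,1) (2,0) (3,0) (4,0) (5,0) (0,0) (2,1) (3,2) (4,3) (5,4) (0,1) [ray(0,1) blocked at (1,1); ray(1,0) blocked at (5,0)]
  WK@(1,1): attacks (1,2) (1,0) (2,1) (0,1) (2,2) (2,0) (0,2) (0,0)
  WN@(3,1): attacks (4,3) (5,2) (2,3) (1,2) (5,0) (1,0)
  WB@(4,1): attacks (5,2) (5,0) (3,2) (2,3) (1,4) (0,5) (3,0) [ray(1,-1) blocked at (5,0)]
  WB@(5,0): attacks (4,1) [ray(-1,1) blocked at (4,1)]
  WK@(5,1): attacks (5,2) (5,0) (4,1) (4,2) (4,0)
  WB@(5,3): attacks (4,4) (3,5) (4,2) (3,1) [ray(-1,-1) blocked at (3,1)]
Union (24 distinct): (0,0) (0,1) (0,2) (0,5) (1,0) (1,1) (1,2) (1,4) (2,0) (2,1) (2,2) (2,3) (3,0) (3,1) (3,2) (3,5) (4,0) (4,1) (4,2) (4,3) (4,4) (5,0) (5,2) (5,4)

Answer: 24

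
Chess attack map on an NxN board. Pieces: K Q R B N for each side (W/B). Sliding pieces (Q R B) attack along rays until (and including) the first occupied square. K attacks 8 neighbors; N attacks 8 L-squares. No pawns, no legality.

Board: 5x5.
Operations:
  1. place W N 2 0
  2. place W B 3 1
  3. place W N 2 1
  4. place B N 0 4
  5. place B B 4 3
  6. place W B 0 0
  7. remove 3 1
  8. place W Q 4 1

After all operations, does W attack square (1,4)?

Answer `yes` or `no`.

Op 1: place WN@(2,0)
Op 2: place WB@(3,1)
Op 3: place WN@(2,1)
Op 4: place BN@(0,4)
Op 5: place BB@(4,3)
Op 6: place WB@(0,0)
Op 7: remove (3,1)
Op 8: place WQ@(4,1)
Per-piece attacks for W:
  WB@(0,0): attacks (1,1) (2,2) (3,3) (4,4)
  WN@(2,0): attacks (3,2) (4,1) (1,2) (0,1)
  WN@(2,1): attacks (3,3) (4,2) (1,3) (0,2) (4,0) (0,0)
  WQ@(4,1): attacks (4,2) (4,3) (4,0) (3,1) (2,1) (3,2) (2,3) (1,4) (3,0) [ray(0,1) blocked at (4,3); ray(-1,0) blocked at (2,1)]
W attacks (1,4): yes

Answer: yes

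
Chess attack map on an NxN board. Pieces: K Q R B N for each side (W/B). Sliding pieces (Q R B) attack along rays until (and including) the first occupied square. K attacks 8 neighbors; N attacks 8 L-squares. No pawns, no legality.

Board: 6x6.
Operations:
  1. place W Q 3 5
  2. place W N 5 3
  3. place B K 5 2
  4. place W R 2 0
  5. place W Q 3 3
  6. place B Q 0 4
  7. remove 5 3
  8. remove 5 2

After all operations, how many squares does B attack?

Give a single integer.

Op 1: place WQ@(3,5)
Op 2: place WN@(5,3)
Op 3: place BK@(5,2)
Op 4: place WR@(2,0)
Op 5: place WQ@(3,3)
Op 6: place BQ@(0,4)
Op 7: remove (5,3)
Op 8: remove (5,2)
Per-piece attacks for B:
  BQ@(0,4): attacks (0,5) (0,3) (0,2) (0,1) (0,0) (1,4) (2,4) (3,4) (4,4) (5,4) (1,5) (1,3) (2,2) (3,1) (4,0)
Union (15 distinct): (0,0) (0,1) (0,2) (0,3) (0,5) (1,3) (1,4) (1,5) (2,2) (2,4) (3,1) (3,4) (4,0) (4,4) (5,4)

Answer: 15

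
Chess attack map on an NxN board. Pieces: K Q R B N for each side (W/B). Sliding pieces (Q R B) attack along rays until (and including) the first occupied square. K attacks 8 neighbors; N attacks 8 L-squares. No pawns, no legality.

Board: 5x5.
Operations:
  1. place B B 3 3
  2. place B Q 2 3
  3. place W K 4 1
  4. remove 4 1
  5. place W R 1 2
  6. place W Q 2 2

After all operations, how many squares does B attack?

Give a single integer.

Answer: 12

Derivation:
Op 1: place BB@(3,3)
Op 2: place BQ@(2,3)
Op 3: place WK@(4,1)
Op 4: remove (4,1)
Op 5: place WR@(1,2)
Op 6: place WQ@(2,2)
Per-piece attacks for B:
  BQ@(2,3): attacks (2,4) (2,2) (3,3) (1,3) (0,3) (3,4) (3,2) (4,1) (1,4) (1,2) [ray(0,-1) blocked at (2,2); ray(1,0) blocked at (3,3); ray(-1,-1) blocked at (1,2)]
  BB@(3,3): attacks (4,4) (4,2) (2,4) (2,2) [ray(-1,-1) blocked at (2,2)]
Union (12 distinct): (0,3) (1,2) (1,3) (1,4) (2,2) (2,4) (3,2) (3,3) (3,4) (4,1) (4,2) (4,4)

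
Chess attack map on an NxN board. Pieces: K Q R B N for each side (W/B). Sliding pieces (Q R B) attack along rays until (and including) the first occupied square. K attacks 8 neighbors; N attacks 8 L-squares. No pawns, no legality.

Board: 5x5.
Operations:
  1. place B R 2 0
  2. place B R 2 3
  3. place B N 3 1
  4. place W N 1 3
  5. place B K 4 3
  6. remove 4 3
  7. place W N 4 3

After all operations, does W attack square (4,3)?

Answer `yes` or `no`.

Answer: no

Derivation:
Op 1: place BR@(2,0)
Op 2: place BR@(2,3)
Op 3: place BN@(3,1)
Op 4: place WN@(1,3)
Op 5: place BK@(4,3)
Op 6: remove (4,3)
Op 7: place WN@(4,3)
Per-piece attacks for W:
  WN@(1,3): attacks (3,4) (2,1) (3,2) (0,1)
  WN@(4,3): attacks (2,4) (3,1) (2,2)
W attacks (4,3): no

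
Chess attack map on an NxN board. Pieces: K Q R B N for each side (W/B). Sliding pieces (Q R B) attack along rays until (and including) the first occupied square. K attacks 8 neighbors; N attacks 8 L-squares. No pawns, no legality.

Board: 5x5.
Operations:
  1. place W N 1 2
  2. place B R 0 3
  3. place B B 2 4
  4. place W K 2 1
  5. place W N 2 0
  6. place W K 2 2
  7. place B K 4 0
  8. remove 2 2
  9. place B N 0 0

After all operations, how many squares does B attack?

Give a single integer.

Answer: 14

Derivation:
Op 1: place WN@(1,2)
Op 2: place BR@(0,3)
Op 3: place BB@(2,4)
Op 4: place WK@(2,1)
Op 5: place WN@(2,0)
Op 6: place WK@(2,2)
Op 7: place BK@(4,0)
Op 8: remove (2,2)
Op 9: place BN@(0,0)
Per-piece attacks for B:
  BN@(0,0): attacks (1,2) (2,1)
  BR@(0,3): attacks (0,4) (0,2) (0,1) (0,0) (1,3) (2,3) (3,3) (4,3) [ray(0,-1) blocked at (0,0)]
  BB@(2,4): attacks (3,3) (4,2) (1,3) (0,2)
  BK@(4,0): attacks (4,1) (3,0) (3,1)
Union (14 distinct): (0,0) (0,1) (0,2) (0,4) (1,2) (1,3) (2,1) (2,3) (3,0) (3,1) (3,3) (4,1) (4,2) (4,3)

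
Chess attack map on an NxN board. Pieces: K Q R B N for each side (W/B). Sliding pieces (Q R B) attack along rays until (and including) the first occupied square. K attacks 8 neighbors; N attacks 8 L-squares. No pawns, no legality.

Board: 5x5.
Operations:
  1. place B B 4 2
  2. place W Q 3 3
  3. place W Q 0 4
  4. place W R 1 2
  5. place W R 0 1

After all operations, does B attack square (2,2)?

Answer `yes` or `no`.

Op 1: place BB@(4,2)
Op 2: place WQ@(3,3)
Op 3: place WQ@(0,4)
Op 4: place WR@(1,2)
Op 5: place WR@(0,1)
Per-piece attacks for B:
  BB@(4,2): attacks (3,3) (3,1) (2,0) [ray(-1,1) blocked at (3,3)]
B attacks (2,2): no

Answer: no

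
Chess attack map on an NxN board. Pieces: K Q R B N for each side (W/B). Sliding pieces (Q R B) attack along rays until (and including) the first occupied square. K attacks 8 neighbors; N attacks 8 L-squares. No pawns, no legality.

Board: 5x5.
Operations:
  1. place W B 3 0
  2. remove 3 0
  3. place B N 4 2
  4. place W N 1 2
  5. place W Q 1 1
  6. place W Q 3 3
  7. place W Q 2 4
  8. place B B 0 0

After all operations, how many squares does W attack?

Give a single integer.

Answer: 24

Derivation:
Op 1: place WB@(3,0)
Op 2: remove (3,0)
Op 3: place BN@(4,2)
Op 4: place WN@(1,2)
Op 5: place WQ@(1,1)
Op 6: place WQ@(3,3)
Op 7: place WQ@(2,4)
Op 8: place BB@(0,0)
Per-piece attacks for W:
  WQ@(1,1): attacks (1,2) (1,0) (2,1) (3,1) (4,1) (0,1) (2,2) (3,3) (2,0) (0,2) (0,0) [ray(0,1) blocked at (1,2); ray(1,1) blocked at (3,3); ray(-1,-1) blocked at (0,0)]
  WN@(1,2): attacks (2,4) (3,3) (0,4) (2,0) (3,1) (0,0)
  WQ@(2,4): attacks (2,3) (2,2) (2,1) (2,0) (3,4) (4,4) (1,4) (0,4) (3,3) (1,3) (0,2) [ray(1,-1) blocked at (3,3)]
  WQ@(3,3): attacks (3,4) (3,2) (3,1) (3,0) (4,3) (2,3) (1,3) (0,3) (4,4) (4,2) (2,4) (2,2) (1,1) [ray(1,-1) blocked at (4,2); ray(-1,1) blocked at (2,4); ray(-1,-1) blocked at (1,1)]
Union (24 distinct): (0,0) (0,1) (0,2) (0,3) (0,4) (1,0) (1,1) (1,2) (1,3) (1,4) (2,0) (2,1) (2,2) (2,3) (2,4) (3,0) (3,1) (3,2) (3,3) (3,4) (4,1) (4,2) (4,3) (4,4)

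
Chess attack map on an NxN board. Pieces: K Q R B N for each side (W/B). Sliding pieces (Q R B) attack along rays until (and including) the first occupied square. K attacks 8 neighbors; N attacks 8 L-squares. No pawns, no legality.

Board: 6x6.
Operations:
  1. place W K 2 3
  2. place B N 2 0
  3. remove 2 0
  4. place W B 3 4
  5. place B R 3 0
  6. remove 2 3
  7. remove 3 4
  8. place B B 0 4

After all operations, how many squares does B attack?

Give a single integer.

Op 1: place WK@(2,3)
Op 2: place BN@(2,0)
Op 3: remove (2,0)
Op 4: place WB@(3,4)
Op 5: place BR@(3,0)
Op 6: remove (2,3)
Op 7: remove (3,4)
Op 8: place BB@(0,4)
Per-piece attacks for B:
  BB@(0,4): attacks (1,5) (1,3) (2,2) (3,1) (4,0)
  BR@(3,0): attacks (3,1) (3,2) (3,3) (3,4) (3,5) (4,0) (5,0) (2,0) (1,0) (0,0)
Union (13 distinct): (0,0) (1,0) (1,3) (1,5) (2,0) (2,2) (3,1) (3,2) (3,3) (3,4) (3,5) (4,0) (5,0)

Answer: 13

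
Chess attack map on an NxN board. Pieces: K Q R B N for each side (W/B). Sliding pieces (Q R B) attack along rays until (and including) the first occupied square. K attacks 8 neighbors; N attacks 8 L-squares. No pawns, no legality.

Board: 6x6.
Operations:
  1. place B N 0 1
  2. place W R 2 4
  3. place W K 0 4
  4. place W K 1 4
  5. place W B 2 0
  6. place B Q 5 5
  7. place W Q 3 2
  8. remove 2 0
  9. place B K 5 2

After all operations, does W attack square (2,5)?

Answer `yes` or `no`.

Op 1: place BN@(0,1)
Op 2: place WR@(2,4)
Op 3: place WK@(0,4)
Op 4: place WK@(1,4)
Op 5: place WB@(2,0)
Op 6: place BQ@(5,5)
Op 7: place WQ@(3,2)
Op 8: remove (2,0)
Op 9: place BK@(5,2)
Per-piece attacks for W:
  WK@(0,4): attacks (0,5) (0,3) (1,4) (1,5) (1,3)
  WK@(1,4): attacks (1,5) (1,3) (2,4) (0,4) (2,5) (2,3) (0,5) (0,3)
  WR@(2,4): attacks (2,5) (2,3) (2,2) (2,1) (2,0) (3,4) (4,4) (5,4) (1,4) [ray(-1,0) blocked at (1,4)]
  WQ@(3,2): attacks (3,3) (3,4) (3,5) (3,1) (3,0) (4,2) (5,2) (2,2) (1,2) (0,2) (4,3) (5,4) (4,1) (5,0) (2,3) (1,4) (2,1) (1,0) [ray(1,0) blocked at (5,2); ray(-1,1) blocked at (1,4)]
W attacks (2,5): yes

Answer: yes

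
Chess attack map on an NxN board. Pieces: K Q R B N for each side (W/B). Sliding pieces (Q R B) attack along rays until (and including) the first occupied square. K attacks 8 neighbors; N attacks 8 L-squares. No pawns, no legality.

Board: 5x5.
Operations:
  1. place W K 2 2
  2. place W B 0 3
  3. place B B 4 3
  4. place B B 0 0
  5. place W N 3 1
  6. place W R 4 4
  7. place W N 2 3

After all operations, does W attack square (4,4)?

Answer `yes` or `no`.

Op 1: place WK@(2,2)
Op 2: place WB@(0,3)
Op 3: place BB@(4,3)
Op 4: place BB@(0,0)
Op 5: place WN@(3,1)
Op 6: place WR@(4,4)
Op 7: place WN@(2,3)
Per-piece attacks for W:
  WB@(0,3): attacks (1,4) (1,2) (2,1) (3,0)
  WK@(2,2): attacks (2,3) (2,1) (3,2) (1,2) (3,3) (3,1) (1,3) (1,1)
  WN@(2,3): attacks (4,4) (0,4) (3,1) (4,2) (1,1) (0,2)
  WN@(3,1): attacks (4,3) (2,3) (1,2) (1,0)
  WR@(4,4): attacks (4,3) (3,4) (2,4) (1,4) (0,4) [ray(0,-1) blocked at (4,3)]
W attacks (4,4): yes

Answer: yes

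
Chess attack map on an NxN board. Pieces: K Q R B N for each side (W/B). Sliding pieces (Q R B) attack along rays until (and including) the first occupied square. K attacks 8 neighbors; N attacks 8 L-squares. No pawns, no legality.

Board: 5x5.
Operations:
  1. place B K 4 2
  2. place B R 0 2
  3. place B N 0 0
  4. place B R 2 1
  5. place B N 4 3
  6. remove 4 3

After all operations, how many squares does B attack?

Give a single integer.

Op 1: place BK@(4,2)
Op 2: place BR@(0,2)
Op 3: place BN@(0,0)
Op 4: place BR@(2,1)
Op 5: place BN@(4,3)
Op 6: remove (4,3)
Per-piece attacks for B:
  BN@(0,0): attacks (1,2) (2,1)
  BR@(0,2): attacks (0,3) (0,4) (0,1) (0,0) (1,2) (2,2) (3,2) (4,2) [ray(0,-1) blocked at (0,0); ray(1,0) blocked at (4,2)]
  BR@(2,1): attacks (2,2) (2,3) (2,4) (2,0) (3,1) (4,1) (1,1) (0,1)
  BK@(4,2): attacks (4,3) (4,1) (3,2) (3,3) (3,1)
Union (17 distinct): (0,0) (0,1) (0,3) (0,4) (1,1) (1,2) (2,0) (2,1) (2,2) (2,3) (2,4) (3,1) (3,2) (3,3) (4,1) (4,2) (4,3)

Answer: 17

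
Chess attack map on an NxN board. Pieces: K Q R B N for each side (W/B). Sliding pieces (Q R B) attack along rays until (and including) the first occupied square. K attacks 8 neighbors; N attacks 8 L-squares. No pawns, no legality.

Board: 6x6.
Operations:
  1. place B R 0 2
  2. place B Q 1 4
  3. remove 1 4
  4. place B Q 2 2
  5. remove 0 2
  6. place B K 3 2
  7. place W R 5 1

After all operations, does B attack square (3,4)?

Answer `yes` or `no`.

Op 1: place BR@(0,2)
Op 2: place BQ@(1,4)
Op 3: remove (1,4)
Op 4: place BQ@(2,2)
Op 5: remove (0,2)
Op 6: place BK@(3,2)
Op 7: place WR@(5,1)
Per-piece attacks for B:
  BQ@(2,2): attacks (2,3) (2,4) (2,5) (2,1) (2,0) (3,2) (1,2) (0,2) (3,3) (4,4) (5,5) (3,1) (4,0) (1,3) (0,4) (1,1) (0,0) [ray(1,0) blocked at (3,2)]
  BK@(3,2): attacks (3,3) (3,1) (4,2) (2,2) (4,3) (4,1) (2,3) (2,1)
B attacks (3,4): no

Answer: no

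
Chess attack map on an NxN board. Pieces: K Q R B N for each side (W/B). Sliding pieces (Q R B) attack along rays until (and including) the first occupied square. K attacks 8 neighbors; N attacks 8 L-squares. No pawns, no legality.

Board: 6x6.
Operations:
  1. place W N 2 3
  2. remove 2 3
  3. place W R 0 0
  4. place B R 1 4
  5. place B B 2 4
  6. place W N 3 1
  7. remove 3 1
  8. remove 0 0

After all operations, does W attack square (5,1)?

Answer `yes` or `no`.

Op 1: place WN@(2,3)
Op 2: remove (2,3)
Op 3: place WR@(0,0)
Op 4: place BR@(1,4)
Op 5: place BB@(2,4)
Op 6: place WN@(3,1)
Op 7: remove (3,1)
Op 8: remove (0,0)
Per-piece attacks for W:
W attacks (5,1): no

Answer: no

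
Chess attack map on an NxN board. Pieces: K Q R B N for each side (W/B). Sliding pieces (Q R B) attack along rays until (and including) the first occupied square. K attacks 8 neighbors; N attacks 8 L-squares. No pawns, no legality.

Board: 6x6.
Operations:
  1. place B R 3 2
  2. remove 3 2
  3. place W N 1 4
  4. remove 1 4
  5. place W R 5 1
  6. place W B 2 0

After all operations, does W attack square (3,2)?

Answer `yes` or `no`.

Op 1: place BR@(3,2)
Op 2: remove (3,2)
Op 3: place WN@(1,4)
Op 4: remove (1,4)
Op 5: place WR@(5,1)
Op 6: place WB@(2,0)
Per-piece attacks for W:
  WB@(2,0): attacks (3,1) (4,2) (5,3) (1,1) (0,2)
  WR@(5,1): attacks (5,2) (5,3) (5,4) (5,5) (5,0) (4,1) (3,1) (2,1) (1,1) (0,1)
W attacks (3,2): no

Answer: no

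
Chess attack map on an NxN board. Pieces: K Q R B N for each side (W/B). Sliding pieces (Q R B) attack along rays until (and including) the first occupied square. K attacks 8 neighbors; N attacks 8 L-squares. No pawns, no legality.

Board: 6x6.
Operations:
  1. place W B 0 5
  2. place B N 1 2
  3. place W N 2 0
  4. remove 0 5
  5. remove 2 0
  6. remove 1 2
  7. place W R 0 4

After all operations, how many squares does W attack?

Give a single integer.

Answer: 10

Derivation:
Op 1: place WB@(0,5)
Op 2: place BN@(1,2)
Op 3: place WN@(2,0)
Op 4: remove (0,5)
Op 5: remove (2,0)
Op 6: remove (1,2)
Op 7: place WR@(0,4)
Per-piece attacks for W:
  WR@(0,4): attacks (0,5) (0,3) (0,2) (0,1) (0,0) (1,4) (2,4) (3,4) (4,4) (5,4)
Union (10 distinct): (0,0) (0,1) (0,2) (0,3) (0,5) (1,4) (2,4) (3,4) (4,4) (5,4)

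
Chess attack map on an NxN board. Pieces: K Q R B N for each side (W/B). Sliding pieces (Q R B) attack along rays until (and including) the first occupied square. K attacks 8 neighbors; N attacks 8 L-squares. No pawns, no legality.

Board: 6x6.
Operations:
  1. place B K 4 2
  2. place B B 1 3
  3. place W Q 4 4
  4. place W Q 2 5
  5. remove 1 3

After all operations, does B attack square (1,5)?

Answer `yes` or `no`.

Op 1: place BK@(4,2)
Op 2: place BB@(1,3)
Op 3: place WQ@(4,4)
Op 4: place WQ@(2,5)
Op 5: remove (1,3)
Per-piece attacks for B:
  BK@(4,2): attacks (4,3) (4,1) (5,2) (3,2) (5,3) (5,1) (3,3) (3,1)
B attacks (1,5): no

Answer: no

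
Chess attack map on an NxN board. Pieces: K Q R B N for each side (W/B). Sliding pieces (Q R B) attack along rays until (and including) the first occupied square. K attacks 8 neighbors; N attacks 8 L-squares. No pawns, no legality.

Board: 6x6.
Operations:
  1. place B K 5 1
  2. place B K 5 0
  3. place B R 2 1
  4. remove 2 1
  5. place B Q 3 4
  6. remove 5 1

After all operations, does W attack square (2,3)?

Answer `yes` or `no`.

Answer: no

Derivation:
Op 1: place BK@(5,1)
Op 2: place BK@(5,0)
Op 3: place BR@(2,1)
Op 4: remove (2,1)
Op 5: place BQ@(3,4)
Op 6: remove (5,1)
Per-piece attacks for W:
W attacks (2,3): no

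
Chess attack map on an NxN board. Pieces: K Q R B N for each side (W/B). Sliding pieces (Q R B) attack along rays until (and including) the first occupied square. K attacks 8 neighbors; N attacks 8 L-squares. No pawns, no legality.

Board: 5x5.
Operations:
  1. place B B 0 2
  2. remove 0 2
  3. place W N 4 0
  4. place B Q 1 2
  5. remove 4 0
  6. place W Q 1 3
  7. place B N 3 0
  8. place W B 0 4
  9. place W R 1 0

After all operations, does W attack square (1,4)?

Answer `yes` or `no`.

Answer: yes

Derivation:
Op 1: place BB@(0,2)
Op 2: remove (0,2)
Op 3: place WN@(4,0)
Op 4: place BQ@(1,2)
Op 5: remove (4,0)
Op 6: place WQ@(1,3)
Op 7: place BN@(3,0)
Op 8: place WB@(0,4)
Op 9: place WR@(1,0)
Per-piece attacks for W:
  WB@(0,4): attacks (1,3) [ray(1,-1) blocked at (1,3)]
  WR@(1,0): attacks (1,1) (1,2) (2,0) (3,0) (0,0) [ray(0,1) blocked at (1,2); ray(1,0) blocked at (3,0)]
  WQ@(1,3): attacks (1,4) (1,2) (2,3) (3,3) (4,3) (0,3) (2,4) (2,2) (3,1) (4,0) (0,4) (0,2) [ray(0,-1) blocked at (1,2); ray(-1,1) blocked at (0,4)]
W attacks (1,4): yes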